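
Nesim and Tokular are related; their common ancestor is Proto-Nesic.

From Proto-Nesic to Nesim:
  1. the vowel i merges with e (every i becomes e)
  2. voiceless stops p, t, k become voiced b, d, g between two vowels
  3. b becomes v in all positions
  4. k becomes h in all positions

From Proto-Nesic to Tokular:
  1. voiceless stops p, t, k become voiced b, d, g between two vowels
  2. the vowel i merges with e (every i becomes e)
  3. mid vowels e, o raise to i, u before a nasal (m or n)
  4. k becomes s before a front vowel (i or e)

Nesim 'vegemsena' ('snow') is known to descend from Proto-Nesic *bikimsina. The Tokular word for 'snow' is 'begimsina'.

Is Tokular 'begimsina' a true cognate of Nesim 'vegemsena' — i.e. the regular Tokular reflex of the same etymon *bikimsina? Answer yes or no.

yes

Derive the expected Tokular reflex of *bikimsina:
Tokular: start from *bikimsina.
  rule 1 (intervocalic voicing): bikimsina → bigimsina
  rule 2 (vowel merger): bigimsina → begemsena
  rule 3 (pre-nasal raising): begemsena → begimsina
  rule 4: no change — begimsina
  ⇒ Tokular begimsina
Tokular 'begimsina' matches the regular reflex exactly, so the pair is cognate.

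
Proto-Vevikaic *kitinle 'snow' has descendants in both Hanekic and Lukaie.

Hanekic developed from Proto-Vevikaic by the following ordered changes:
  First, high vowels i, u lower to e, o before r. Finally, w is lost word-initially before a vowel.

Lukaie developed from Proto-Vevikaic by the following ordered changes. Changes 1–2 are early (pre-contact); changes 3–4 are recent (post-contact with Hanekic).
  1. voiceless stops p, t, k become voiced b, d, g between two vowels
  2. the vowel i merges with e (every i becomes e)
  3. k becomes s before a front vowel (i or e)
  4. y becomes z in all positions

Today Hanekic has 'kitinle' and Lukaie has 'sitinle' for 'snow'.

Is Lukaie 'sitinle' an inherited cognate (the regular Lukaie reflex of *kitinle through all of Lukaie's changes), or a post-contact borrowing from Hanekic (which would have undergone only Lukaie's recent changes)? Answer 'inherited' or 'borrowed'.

borrowed

If inherited, *kitinle would pass through all of Lukaie's changes:
Lukaie: start from *kitinle.
  rule 1 (intervocalic voicing): kitinle → kidinle
  rule 2 (vowel merger): kidinle → kedenle
  rule 3 (palatalisation): kedenle → sedenle
  rule 4: no change — sedenle
  ⇒ Lukaie sedenle
If borrowed from Hanekic 'kitinle' after the early changes, it would undergo only the recent ones:
  rule 3 (palatalisation): kitinle → sitinle
  rule 4 (unconditioned shift): no change (sitinle)
  ⇒ as a loan: sitinle
Lukaie 'sitinle' matches the loan outcome 'sitinle', not the inherited 'sedenle' — it skipped the early Lukaie changes, so it was borrowed from Hanekic.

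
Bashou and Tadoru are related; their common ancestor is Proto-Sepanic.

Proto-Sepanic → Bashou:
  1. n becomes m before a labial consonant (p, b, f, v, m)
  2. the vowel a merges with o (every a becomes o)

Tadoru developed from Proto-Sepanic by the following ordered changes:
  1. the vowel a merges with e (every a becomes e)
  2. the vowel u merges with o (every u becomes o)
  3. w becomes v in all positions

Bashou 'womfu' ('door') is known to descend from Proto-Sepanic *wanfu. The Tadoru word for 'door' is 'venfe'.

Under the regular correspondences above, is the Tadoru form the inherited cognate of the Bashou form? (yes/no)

Derive the expected Tadoru reflex of *wanfu:
Tadoru: *wanfu
  wanfu → wenfu   [vowel merger]
  wenfu → wenfo   [vowel merger]
  wenfo → venfo   [unconditioned shift]
  giving Tadoru venfo.
The regular Tadoru reflex would be 'venfo', but the attested form is 'venfe'. The correspondence is irregular, so they are not cognates (the Tadoru form has a different source).

no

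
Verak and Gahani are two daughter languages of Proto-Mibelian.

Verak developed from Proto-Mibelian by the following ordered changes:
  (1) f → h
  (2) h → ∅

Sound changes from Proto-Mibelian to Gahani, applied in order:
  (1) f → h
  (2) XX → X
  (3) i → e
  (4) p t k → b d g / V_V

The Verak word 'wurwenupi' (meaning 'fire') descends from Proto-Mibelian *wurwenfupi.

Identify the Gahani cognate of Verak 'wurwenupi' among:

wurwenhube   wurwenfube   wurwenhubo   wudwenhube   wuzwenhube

Gahani: *wurwenfupi
  wurwenfupi → wurwenhupi   [unconditioned shift]
  wurwenhupi (rule 2 does not apply)
  wurwenhupi → wurwenhupe   [vowel merger]
  wurwenhupe → wurwenhube   [intervocalic voicing]
  giving Gahani wurwenhube.
Only 'wurwenhube' matches the regular Gahani development of *wurwenfupi.

wurwenhube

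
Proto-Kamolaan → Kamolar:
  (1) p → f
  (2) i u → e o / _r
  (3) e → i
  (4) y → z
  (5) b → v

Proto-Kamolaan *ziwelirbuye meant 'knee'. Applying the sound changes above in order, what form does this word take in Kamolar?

Kamolar: start from *ziwelirbuye.
  rule 1: no change — ziwelirbuye
  rule 2 (pre-rhotic lowering): ziwelirbuye → ziwelerbuye
  rule 3 (vowel merger): ziwelerbuye → ziwilirbuyi
  rule 4 (unconditioned shift): ziwilirbuyi → ziwilirbuzi
  rule 5 (unconditioned shift): ziwilirbuzi → ziwilirvuzi
  ⇒ Kamolar ziwilirvuzi

ziwilirvuzi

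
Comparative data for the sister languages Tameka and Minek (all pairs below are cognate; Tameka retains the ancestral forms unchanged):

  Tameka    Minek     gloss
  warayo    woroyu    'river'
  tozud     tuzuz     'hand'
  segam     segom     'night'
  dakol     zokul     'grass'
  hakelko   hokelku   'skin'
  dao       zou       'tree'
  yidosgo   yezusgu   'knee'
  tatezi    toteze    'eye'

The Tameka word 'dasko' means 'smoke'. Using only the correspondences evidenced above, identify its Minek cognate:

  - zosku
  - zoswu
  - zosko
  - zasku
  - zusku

dakol ~ zokul, dao ~ zou — Tameka d corresponds to Minek z word-initially before a back vowel.
warayo ~ woroyu, dakol ~ zokul — Tameka a corresponds to Minek o after a consonant, before a consonant other than r, m, n, p, b, f, v.
warayo ~ woroyu, hakelko ~ hokelku — Tameka o corresponds to Minek u word-finally.
Applying these to Tameka 'dasko':
  dasko → zasko   (d→z word-initially before a back vowel)
  zasko → zosko   (a→o after a consonant, before a consonant other than r, m, n, p, b, f, v)
  zosko → zosku   (o→u word-finally)
So the Minek cognate is 'zosku'.

zosku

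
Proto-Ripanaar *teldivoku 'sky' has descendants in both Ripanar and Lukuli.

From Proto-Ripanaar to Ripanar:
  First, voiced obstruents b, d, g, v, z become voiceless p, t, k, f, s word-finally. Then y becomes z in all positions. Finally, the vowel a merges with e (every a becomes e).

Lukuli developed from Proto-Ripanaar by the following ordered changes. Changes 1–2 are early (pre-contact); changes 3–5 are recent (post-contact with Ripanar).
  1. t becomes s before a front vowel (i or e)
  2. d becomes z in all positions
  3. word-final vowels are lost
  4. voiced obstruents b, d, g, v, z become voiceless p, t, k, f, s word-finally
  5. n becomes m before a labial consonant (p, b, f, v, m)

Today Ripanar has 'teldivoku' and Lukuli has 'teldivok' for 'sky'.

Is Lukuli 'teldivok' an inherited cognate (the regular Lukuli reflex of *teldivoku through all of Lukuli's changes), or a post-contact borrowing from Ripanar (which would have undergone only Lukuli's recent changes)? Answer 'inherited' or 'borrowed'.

borrowed

If inherited, *teldivoku would pass through all of Lukuli's changes:
Lukuli: start from *teldivoku.
  rule 1 (palatalisation): teldivoku → seldivoku
  rule 2 (unconditioned shift): seldivoku → selzivoku
  rule 3 (apocope): selzivoku → selzivok
  rule 4: no change — selzivok
  rule 5: no change — selzivok
  ⇒ Lukuli selzivok
If borrowed from Ripanar 'teldivoku' after the early changes, it would undergo only the recent ones:
  rule 3 (apocope): teldivoku → teldivok
  rule 4 (final devoicing): no change (teldivok)
  rule 5 (nasal place assimilation): no change (teldivok)
  ⇒ as a loan: teldivok
Lukuli 'teldivok' matches the loan outcome 'teldivok', not the inherited 'selzivok' — it skipped the early Lukuli changes, so it was borrowed from Ripanar.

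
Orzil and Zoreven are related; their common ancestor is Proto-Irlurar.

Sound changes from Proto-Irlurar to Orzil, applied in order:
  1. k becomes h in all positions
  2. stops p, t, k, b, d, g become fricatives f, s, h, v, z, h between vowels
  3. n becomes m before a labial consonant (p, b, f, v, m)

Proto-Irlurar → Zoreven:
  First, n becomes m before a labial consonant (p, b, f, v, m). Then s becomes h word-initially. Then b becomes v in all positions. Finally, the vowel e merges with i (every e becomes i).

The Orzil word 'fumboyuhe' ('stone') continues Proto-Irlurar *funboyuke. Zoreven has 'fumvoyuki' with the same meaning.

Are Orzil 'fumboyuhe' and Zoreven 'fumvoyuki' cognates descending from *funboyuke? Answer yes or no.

yes

Derive the expected Zoreven reflex of *funboyuke:
Zoreven: *funboyuke
  funboyuke → fumboyuke   [nasal place assimilation]
  fumboyuke (rule 2 does not apply)
  fumboyuke → fumvoyuke   [unconditioned shift]
  fumvoyuke → fumvoyuki   [vowel merger]
  giving Zoreven fumvoyuki.
Zoreven 'fumvoyuki' matches the regular reflex exactly, so the pair is cognate.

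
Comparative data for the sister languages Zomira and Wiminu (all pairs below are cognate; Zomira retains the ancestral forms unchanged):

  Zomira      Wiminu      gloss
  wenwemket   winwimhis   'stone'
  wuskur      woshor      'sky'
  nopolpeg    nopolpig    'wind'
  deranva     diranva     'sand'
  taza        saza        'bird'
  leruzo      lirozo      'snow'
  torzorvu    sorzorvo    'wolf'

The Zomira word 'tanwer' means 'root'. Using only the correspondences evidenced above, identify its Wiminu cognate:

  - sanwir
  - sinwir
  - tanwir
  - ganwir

sanwir

taza ~ saza — Zomira t corresponds to Wiminu s word-initially before a back vowel.
deranva ~ diranva, leruzo ~ lirozo — Zomira e corresponds to Wiminu i after a consonant, before r.
Applying these to Zomira 'tanwer':
  tanwer → sanwer   (t→s word-initially before a back vowel)
  sanwer → sanwir   (e→i after a consonant, before r)
So the Wiminu cognate is 'sanwir'.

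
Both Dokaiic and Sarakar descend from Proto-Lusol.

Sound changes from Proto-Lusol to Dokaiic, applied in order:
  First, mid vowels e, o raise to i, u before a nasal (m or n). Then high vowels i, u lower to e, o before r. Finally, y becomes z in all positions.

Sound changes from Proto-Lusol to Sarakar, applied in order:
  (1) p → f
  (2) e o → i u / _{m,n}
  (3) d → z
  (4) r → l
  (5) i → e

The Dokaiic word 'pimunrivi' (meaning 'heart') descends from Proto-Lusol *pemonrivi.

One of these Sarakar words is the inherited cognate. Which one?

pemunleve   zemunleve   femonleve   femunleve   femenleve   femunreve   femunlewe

femunleve

Sarakar: start from *pemonrivi.
  rule 1 (unconditioned shift): pemonrivi → femonrivi
  rule 2 (pre-nasal raising): femonrivi → fimunrivi
  rule 3: no change — fimunrivi
  rule 4 (unconditioned shift): fimunrivi → fimunlivi
  rule 5 (vowel merger): fimunlivi → femunleve
  ⇒ Sarakar femunleve
Only 'femunleve' matches the regular Sarakar development of *pemonrivi.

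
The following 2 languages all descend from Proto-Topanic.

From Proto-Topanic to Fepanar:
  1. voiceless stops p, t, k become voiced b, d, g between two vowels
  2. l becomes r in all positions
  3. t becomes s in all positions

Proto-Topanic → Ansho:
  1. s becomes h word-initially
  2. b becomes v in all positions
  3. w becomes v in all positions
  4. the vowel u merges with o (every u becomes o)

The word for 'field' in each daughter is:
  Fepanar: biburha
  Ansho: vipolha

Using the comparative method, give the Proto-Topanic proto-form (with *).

Position 5: Fepanar has r, Ansho has l. Ansho preserves l here (none of its changes turn any other segment into l), so the proto-segment is *l.
Position 1: Fepanar has b, Ansho has v. Taking the neighbouring segments as reconstructed: Fepanar b can only go back to *b; Ansho v could go back to *b or *v or *w — the one source consistent with every daughter is *b.
Position 4: Fepanar has u, Ansho has o. Fepanar preserves u here (none of its changes turn any other segment into u), so the proto-segment is *u.
This points to *bipulha. Verify forward in each daughter:
Fepanar: *bipulha
  bipulha → bibulha   [intervocalic voicing]
  bibulha → biburha   [unconditioned shift]
  biburha (rule 3 does not apply)
  giving Fepanar biburha.
Ansho: *bipulha > vipulha > vipolha  (by unconditioned shift, vowel merger)
No other proto-form is consistent with every reflex, so the reconstruction is *bipulha.

*bipulha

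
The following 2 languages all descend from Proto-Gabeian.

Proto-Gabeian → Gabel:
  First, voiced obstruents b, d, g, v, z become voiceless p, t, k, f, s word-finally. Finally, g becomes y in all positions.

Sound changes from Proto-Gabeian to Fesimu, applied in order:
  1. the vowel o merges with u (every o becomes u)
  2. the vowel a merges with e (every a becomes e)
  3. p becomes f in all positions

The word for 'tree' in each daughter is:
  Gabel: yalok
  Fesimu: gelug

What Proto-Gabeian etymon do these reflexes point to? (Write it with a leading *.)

Position 5: Gabel has k, Fesimu has g. Fesimu preserves g here (none of its changes turn any other segment into g), so the proto-segment is *g.
Position 4: Gabel has o, Fesimu has u. Gabel preserves o here (none of its changes turn any other segment into o), so the proto-segment is *o.
Position 2: Gabel has a, Fesimu has e. Gabel preserves a here (none of its changes turn any other segment into a), so the proto-segment is *a.
This points to *galog. Verify forward in each daughter:
Gabel: *galog
  galog → galok   [final devoicing]
  galok → yalok   [unconditioned shift]
  giving Gabel yalok.
Fesimu: *galog
  galog → galug   [vowel merger]
  galug → gelug   [vowel merger]
  gelug (rule 3 does not apply)
  giving Fesimu gelug.
*galog is the unique common source.

*galog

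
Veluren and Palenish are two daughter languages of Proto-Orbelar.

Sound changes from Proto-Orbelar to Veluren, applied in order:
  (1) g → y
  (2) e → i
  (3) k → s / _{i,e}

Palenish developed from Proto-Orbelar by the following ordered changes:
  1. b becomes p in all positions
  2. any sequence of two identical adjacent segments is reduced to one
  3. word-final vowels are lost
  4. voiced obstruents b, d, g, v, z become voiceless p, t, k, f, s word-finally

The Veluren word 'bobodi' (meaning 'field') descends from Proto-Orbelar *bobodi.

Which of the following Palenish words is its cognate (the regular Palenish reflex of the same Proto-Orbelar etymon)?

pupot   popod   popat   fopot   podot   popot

popot

Palenish: start from *bobodi.
  rule 1 (unconditioned shift): bobodi → popodi
  rule 2: no change — popodi
  rule 3 (apocope): popodi → popod
  rule 4 (final devoicing): popod → popot
  ⇒ Palenish popot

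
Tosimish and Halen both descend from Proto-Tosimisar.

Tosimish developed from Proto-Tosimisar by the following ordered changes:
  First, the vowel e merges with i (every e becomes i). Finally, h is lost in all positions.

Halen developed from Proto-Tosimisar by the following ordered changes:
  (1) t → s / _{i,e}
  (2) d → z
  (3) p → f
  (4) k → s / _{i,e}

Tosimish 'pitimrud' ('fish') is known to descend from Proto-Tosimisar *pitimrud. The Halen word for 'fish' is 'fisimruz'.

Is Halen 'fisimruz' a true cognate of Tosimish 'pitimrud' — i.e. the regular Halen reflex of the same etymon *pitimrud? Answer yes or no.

yes

Derive the expected Halen reflex of *pitimrud:
Halen: start from *pitimrud.
  rule 1 (palatalisation): pitimrud → pisimrud
  rule 2 (unconditioned shift): pisimrud → pisimruz
  rule 3 (unconditioned shift): pisimruz → fisimruz
  rule 4: no change — fisimruz
  ⇒ Halen fisimruz
Halen 'fisimruz' matches the regular reflex exactly, so the pair is cognate.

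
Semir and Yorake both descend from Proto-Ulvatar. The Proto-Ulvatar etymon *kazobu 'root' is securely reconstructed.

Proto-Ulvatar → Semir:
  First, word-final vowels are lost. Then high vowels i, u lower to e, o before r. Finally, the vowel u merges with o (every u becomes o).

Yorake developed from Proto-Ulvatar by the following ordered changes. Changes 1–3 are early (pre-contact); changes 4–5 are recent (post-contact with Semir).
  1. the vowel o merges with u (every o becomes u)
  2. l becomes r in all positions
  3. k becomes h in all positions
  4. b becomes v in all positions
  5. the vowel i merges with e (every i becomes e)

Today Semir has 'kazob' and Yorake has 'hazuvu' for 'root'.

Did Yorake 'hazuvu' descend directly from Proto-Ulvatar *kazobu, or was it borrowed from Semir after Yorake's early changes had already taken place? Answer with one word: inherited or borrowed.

inherited

If inherited, *kazobu would pass through all of Yorake's changes:
Yorake: *kazobu
  kazobu → kazubu   [vowel merger]
  kazubu (rule 2 does not apply)
  kazubu → hazubu   [unconditioned shift]
  hazubu → hazuvu   [unconditioned shift]
  hazuvu (rule 5 does not apply)
  giving Yorake hazuvu.
If borrowed from Semir 'kazob' after the early changes, it would undergo only the recent ones:
  rule 4 (unconditioned shift): kazob → kazov
  rule 5 (vowel merger): no change (kazov)
  ⇒ as a loan: kazov
Yorake 'hazuvu' matches the inherited outcome exactly, so it is an inherited cognate, not a loan.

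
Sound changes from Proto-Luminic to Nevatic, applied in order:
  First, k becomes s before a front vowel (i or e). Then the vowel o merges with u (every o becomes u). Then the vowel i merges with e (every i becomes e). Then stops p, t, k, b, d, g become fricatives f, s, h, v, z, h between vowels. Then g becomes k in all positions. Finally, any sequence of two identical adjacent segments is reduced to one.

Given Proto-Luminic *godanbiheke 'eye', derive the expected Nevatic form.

kuzanbehese

Nevatic: *godanbiheke
  godanbiheke → godanbihese   [palatalisation]
  godanbihese → gudanbihese   [vowel merger]
  gudanbihese → gudanbehese   [vowel merger]
  gudanbehese → guzanbehese   [intervocalic lenition]
  guzanbehese → kuzanbehese   [unconditioned shift]
  kuzanbehese (rule 6 does not apply)
  giving Nevatic kuzanbehese.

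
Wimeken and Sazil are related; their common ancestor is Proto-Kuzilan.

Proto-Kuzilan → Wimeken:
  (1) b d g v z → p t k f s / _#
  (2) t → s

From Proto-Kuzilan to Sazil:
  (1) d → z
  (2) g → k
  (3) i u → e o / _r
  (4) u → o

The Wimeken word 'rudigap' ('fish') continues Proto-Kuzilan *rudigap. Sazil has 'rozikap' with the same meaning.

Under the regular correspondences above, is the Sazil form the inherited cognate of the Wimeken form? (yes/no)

yes

Derive the expected Sazil reflex of *rudigap:
Sazil: *rudigap
  rudigap → ruzigap   [unconditioned shift]
  ruzigap → ruzikap   [unconditioned shift]
  ruzikap (rule 3 does not apply)
  ruzikap → rozikap   [vowel merger]
  giving Sazil rozikap.
Sazil 'rozikap' matches the regular reflex exactly, so the pair is cognate.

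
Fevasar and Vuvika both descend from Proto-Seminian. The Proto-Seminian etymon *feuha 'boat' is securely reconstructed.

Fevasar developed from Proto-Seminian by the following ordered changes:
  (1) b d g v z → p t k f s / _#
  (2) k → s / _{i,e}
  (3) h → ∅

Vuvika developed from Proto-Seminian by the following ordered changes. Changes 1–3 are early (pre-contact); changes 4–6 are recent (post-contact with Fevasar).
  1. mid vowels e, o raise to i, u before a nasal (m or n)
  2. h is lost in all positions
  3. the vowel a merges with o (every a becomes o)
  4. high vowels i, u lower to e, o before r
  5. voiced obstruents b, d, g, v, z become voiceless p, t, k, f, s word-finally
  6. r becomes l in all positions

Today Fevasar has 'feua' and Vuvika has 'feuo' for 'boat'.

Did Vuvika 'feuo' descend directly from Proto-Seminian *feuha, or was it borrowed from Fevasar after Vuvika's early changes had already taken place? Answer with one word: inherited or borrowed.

If inherited, *feuha would pass through all of Vuvika's changes:
Vuvika: *feuha
  feuha (rule 1 does not apply)
  feuha → feua   [h-loss]
  feua → feuo   [vowel merger]
  feuo (rule 4 does not apply)
  feuo (rule 5 does not apply)
  feuo (rule 6 does not apply)
  giving Vuvika feuo.
If borrowed from Fevasar 'feua' after the early changes, it would undergo only the recent ones:
  rule 4 (pre-rhotic lowering): no change (feua)
  rule 5 (final devoicing): no change (feua)
  rule 6 (unconditioned shift): no change (feua)
  ⇒ as a loan: feua
Vuvika 'feuo' matches the inherited outcome exactly, so it is an inherited cognate, not a loan.

inherited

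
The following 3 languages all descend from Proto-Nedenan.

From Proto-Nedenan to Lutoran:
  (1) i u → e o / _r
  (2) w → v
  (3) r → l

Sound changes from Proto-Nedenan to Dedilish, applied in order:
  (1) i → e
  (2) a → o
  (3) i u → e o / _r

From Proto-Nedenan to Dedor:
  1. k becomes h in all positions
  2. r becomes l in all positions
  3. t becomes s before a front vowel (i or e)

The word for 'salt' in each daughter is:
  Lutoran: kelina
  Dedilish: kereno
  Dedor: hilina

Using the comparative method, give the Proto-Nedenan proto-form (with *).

Position 4: Lutoran has i, Dedilish has e, Dedor has i. Lutoran preserves i here (none of its changes turn any other segment into i), so the proto-segment is *i.
Position 6: Lutoran has a, Dedilish has o, Dedor has a. Lutoran preserves a here (none of its changes turn any other segment into a), so the proto-segment is *a.
Position 1: Lutoran has k, Dedilish has k, Dedor has h. Lutoran preserves k here (none of its changes turn any other segment into k), so the proto-segment is *k.
Continuing position by position gives *kirina; check it forward:
Lutoran: *kirina
  kirina → kerina   [pre-rhotic lowering]
  kerina (rule 2 does not apply)
  kerina → kelina   [unconditioned shift]
  giving Lutoran kelina.
Dedilish: start from *kirina.
  rule 1 (vowel merger): kirina → kerena
  rule 2 (vowel merger): kerena → kereno
  rule 3: no change — kereno
  ⇒ Dedilish kereno
Dedor: *kirina > hirina > hilina  (by unconditioned shift, unconditioned shift)
Only *kirina yields all of Lutoran kelina, Dedilish kereno, Dedor hilina.

*kirina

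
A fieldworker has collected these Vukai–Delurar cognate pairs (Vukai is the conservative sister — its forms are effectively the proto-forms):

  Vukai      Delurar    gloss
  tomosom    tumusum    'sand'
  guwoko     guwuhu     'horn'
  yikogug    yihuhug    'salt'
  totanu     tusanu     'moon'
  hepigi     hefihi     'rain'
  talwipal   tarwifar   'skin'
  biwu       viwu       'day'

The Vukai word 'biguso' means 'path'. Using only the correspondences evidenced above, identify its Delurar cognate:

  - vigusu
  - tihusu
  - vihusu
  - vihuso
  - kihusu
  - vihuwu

vihusu

biwu ~ viwu — Vukai b corresponds to Delurar v word-initially before a front vowel.
yikogug ~ yihuhug — Vukai g corresponds to Delurar h between vowels (before a back vowel).
guwoko ~ guwuhu — Vukai o corresponds to Delurar u word-finally.
Applying these to Vukai 'biguso':
  biguso → viguso   (b→v word-initially before a front vowel)
  viguso → vihuso   (g→h between vowels (before a back vowel))
  vihuso → vihusu   (o→u word-finally)
So the Delurar cognate is 'vihusu'.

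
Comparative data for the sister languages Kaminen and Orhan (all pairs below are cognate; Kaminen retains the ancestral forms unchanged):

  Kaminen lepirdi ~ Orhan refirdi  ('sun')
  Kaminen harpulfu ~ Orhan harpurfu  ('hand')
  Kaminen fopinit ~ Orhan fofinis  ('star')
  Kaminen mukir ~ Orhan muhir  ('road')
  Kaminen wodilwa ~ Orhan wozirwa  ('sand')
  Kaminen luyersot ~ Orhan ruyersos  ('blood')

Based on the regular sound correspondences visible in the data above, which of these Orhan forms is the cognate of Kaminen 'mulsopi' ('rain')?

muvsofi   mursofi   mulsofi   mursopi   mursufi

mursofi

wodilwa ~ wozirwa — Kaminen l corresponds to Orhan r after a vowel, before a consonant other than r, m, n, p, b, f, v.
lepirdi ~ refirdi, fopinit ~ fofinis — Kaminen p corresponds to Orhan f between vowels (before a front vowel).
Applying these to Kaminen 'mulsopi':
  mulsopi → mursopi   (l→r after a vowel, before a consonant other than r, m, n, p, b, f, v)
  mursopi → mursofi   (p→f between vowels (before a front vowel))
So the Orhan cognate is 'mursofi'.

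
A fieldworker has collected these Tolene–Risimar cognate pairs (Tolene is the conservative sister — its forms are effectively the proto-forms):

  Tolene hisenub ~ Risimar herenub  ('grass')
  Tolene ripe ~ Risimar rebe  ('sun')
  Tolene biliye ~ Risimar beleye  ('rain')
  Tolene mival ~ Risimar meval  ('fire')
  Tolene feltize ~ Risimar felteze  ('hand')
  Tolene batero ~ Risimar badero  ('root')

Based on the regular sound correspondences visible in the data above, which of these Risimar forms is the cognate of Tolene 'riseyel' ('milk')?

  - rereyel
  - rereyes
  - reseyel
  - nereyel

hisenub ~ herenub, biliye ~ beleye — Tolene i corresponds to Risimar e after a consonant, before a consonant other than r, m, n, p, b, f, v.
hisenub ~ herenub — Tolene s corresponds to Risimar r between vowels (before a front vowel).
Applying these to Tolene 'riseyel':
  riseyel → reseyel   (i→e after a consonant, before a consonant other than r, m, n, p, b, f, v)
  reseyel → rereyel   (s→r between vowels (before a front vowel))
So the Risimar cognate is 'rereyel'.

rereyel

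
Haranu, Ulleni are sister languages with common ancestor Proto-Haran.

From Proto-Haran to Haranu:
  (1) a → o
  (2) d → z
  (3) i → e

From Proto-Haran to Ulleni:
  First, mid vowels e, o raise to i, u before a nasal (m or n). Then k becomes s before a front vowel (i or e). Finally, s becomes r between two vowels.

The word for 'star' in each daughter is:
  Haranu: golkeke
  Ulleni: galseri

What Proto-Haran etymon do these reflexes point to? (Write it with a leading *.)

*galkeki

Position 7: Haranu has e, Ulleni has i. Taking the neighbouring segments as reconstructed: Haranu e could go back to *e or *i; Ulleni i can only go back to *i — the one source consistent with every daughter is *i.
Position 2: Haranu has o, Ulleni has a. Ulleni preserves a here (none of its changes turn any other segment into a), so the proto-segment is *a.
Continuing position by position gives *galkeki; check it forward:
Haranu: *galkeki
  galkeki → golkeki   [vowel merger]
  golkeki (rule 2 does not apply)
  golkeki → golkeke   [vowel merger]
  giving Haranu golkeke.
Ulleni: *galkeki
  galkeki (rule 1 does not apply)
  galkeki → galsesi   [palatalisation]
  galsesi → galseri   [rhotacism]
  giving Ulleni galseri.
No other proto-form is consistent with every reflex, so the reconstruction is *galkeki.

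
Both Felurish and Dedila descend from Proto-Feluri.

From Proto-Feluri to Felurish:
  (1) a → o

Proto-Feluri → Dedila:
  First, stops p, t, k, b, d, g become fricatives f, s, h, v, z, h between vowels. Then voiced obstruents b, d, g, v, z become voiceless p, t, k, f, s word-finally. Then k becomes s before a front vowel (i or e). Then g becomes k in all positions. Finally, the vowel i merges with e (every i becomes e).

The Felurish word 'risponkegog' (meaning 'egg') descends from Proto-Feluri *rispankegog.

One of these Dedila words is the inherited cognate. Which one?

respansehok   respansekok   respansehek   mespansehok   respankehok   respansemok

respansehok

Dedila: *rispankegog > rispankehog > rispankehok > rispansehok > respansehok  (by intervocalic lenition, final devoicing, palatalisation, vowel merger)
Among the options, 'respansehok' alone shows every Dedila change applied in order.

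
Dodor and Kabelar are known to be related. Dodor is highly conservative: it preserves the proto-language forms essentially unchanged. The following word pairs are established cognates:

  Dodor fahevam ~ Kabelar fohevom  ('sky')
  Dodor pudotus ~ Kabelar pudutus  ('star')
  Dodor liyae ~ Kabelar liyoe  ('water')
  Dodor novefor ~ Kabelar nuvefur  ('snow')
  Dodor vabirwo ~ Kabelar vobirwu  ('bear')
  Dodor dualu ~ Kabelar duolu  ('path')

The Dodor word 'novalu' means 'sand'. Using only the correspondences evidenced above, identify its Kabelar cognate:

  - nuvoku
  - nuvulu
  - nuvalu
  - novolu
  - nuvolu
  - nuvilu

novefor ~ nuvefur — Dodor o corresponds to Kabelar u after a consonant, before a labial obstruent.
fahevam ~ fohevom — Dodor a corresponds to Kabelar o after a consonant, before a consonant other than r, m, n, p, b, f, v.
Applying these to Dodor 'novalu':
  novalu → nuvalu   (o→u after a consonant, before a labial obstruent)
  nuvalu → nuvolu   (a→o after a consonant, before a consonant other than r, m, n, p, b, f, v)
So the Kabelar cognate is 'nuvolu'.

nuvolu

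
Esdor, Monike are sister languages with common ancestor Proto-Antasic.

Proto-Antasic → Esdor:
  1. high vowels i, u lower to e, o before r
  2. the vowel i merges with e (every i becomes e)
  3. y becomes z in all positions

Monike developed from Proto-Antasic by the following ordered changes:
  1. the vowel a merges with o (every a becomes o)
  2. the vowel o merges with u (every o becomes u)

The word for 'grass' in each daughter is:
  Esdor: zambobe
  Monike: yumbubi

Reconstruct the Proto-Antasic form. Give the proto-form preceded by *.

*yambobi

Position 1: Esdor has z, Monike has y. Monike preserves y here (none of its changes turn any other segment into y), so the proto-segment is *y.
Position 5: Esdor has o, Monike has u. Taking the neighbouring segments as reconstructed: Esdor o can only go back to *o; Monike u could go back to *a or *o or *u — the one source consistent with every daughter is *o.
Position 2: Esdor has a, Monike has u. Esdor preserves a here (none of its changes turn any other segment into a), so the proto-segment is *a.
Verify the candidate proto-form against each daughter:
Esdor: *yambobi
  yambobi (rule 1 does not apply)
  yambobi → yambobe   [vowel merger]
  yambobe → zambobe   [unconditioned shift]
  giving Esdor zambobe.
Monike: *yambobi
  yambobi → yombobi   [vowel merger]
  yombobi → yumbubi   [vowel merger]
  giving Monike yumbubi.
Only *yambobi yields all of Esdor zambobe, Monike yumbubi.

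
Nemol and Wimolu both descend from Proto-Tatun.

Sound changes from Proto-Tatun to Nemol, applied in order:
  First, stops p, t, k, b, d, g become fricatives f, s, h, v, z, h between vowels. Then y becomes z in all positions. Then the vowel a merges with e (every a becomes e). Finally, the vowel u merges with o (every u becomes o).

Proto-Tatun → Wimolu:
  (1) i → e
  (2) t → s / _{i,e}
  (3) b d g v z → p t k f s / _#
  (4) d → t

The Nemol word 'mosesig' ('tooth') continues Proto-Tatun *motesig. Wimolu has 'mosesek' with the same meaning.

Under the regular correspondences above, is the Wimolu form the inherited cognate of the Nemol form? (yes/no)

yes

Derive the expected Wimolu reflex of *motesig:
Wimolu: *motesig
  motesig → moteseg   [vowel merger]
  moteseg → moseseg   [palatalisation]
  moseseg → mosesek   [final devoicing]
  mosesek (rule 4 does not apply)
  giving Wimolu mosesek.
Wimolu 'mosesek' matches the regular reflex exactly, so the pair is cognate.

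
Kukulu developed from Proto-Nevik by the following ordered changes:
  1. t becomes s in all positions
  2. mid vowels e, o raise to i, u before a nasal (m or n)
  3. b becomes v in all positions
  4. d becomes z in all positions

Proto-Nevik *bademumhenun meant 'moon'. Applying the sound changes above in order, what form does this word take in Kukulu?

Kukulu: *bademumhenun
  bademumhenun (rule 1 does not apply)
  bademumhenun → badimumhinun   [pre-nasal raising]
  badimumhinun → vadimumhinun   [unconditioned shift]
  vadimumhinun → vazimumhinun   [unconditioned shift]
  giving Kukulu vazimumhinun.

vazimumhinun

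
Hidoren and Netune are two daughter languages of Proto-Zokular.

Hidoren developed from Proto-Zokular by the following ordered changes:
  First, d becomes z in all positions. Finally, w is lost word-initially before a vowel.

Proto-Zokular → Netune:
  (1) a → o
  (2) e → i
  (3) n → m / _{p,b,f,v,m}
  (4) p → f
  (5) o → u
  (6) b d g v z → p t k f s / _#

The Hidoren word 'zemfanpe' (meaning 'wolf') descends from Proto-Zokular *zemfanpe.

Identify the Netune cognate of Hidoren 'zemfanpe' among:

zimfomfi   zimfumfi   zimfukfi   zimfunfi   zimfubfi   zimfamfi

Netune: *zemfanpe
  zemfanpe → zemfonpe   [vowel merger]
  zemfonpe → zimfonpi   [vowel merger]
  zimfonpi → zimfompi   [nasal place assimilation]
  zimfompi → zimfomfi   [unconditioned shift]
  zimfomfi → zimfumfi   [vowel merger]
  zimfumfi (rule 6 does not apply)
  giving Netune zimfumfi.
The other candidates each miss or misapply at least one Netune change.

zimfumfi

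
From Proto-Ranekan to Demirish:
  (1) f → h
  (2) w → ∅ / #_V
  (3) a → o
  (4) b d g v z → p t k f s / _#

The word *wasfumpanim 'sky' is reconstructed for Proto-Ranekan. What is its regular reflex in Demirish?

oshumponim

Demirish: start from *wasfumpanim.
  rule 1 (unconditioned shift): wasfumpanim → washumpanim
  rule 2 (glide loss): washumpanim → ashumpanim
  rule 3 (vowel merger): ashumpanim → oshumponim
  rule 4: no change — oshumponim
  ⇒ Demirish oshumponim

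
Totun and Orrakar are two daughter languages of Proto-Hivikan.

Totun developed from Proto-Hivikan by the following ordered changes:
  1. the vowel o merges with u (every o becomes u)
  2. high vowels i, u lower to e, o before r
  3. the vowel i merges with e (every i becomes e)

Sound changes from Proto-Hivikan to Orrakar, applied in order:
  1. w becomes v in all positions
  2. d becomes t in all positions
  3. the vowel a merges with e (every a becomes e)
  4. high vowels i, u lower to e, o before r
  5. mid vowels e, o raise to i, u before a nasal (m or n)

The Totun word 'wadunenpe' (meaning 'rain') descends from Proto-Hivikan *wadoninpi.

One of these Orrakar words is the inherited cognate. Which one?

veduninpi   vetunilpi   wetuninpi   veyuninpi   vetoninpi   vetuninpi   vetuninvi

Orrakar: start from *wadoninpi.
  rule 1 (unconditioned shift): wadoninpi → vadoninpi
  rule 2 (unconditioned shift): vadoninpi → vatoninpi
  rule 3 (vowel merger): vatoninpi → vetoninpi
  rule 4: no change — vetoninpi
  rule 5 (pre-nasal raising): vetoninpi → vetuninpi
  ⇒ Orrakar vetuninpi
Only 'vetuninpi' matches the regular Orrakar development of *wadoninpi.

vetuninpi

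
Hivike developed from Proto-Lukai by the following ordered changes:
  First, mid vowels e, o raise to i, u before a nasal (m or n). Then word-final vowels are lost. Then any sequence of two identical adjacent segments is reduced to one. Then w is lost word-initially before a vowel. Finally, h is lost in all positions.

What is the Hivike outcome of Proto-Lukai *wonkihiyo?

Hivike: *wonkihiyo
  wonkihiyo → wunkihiyo   [pre-nasal raising]
  wunkihiyo → wunkihiy   [apocope]
  wunkihiy (rule 3 does not apply)
  wunkihiy → unkihiy   [glide loss]
  unkihiy → unkiiy   [h-loss]
  giving Hivike unkiiy.

unkiiy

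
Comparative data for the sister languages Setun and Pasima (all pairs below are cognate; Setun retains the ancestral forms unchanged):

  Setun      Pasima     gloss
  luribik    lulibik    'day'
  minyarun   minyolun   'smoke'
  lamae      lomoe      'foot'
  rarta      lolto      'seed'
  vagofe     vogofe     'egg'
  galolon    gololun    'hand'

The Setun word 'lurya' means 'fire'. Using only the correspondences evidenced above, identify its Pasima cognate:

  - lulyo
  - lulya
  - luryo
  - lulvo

rarta ~ lolto — Setun r corresponds to Pasima l after a vowel, before a consonant other than r, m, n, p, b, f, v.
rarta ~ lolto — Setun a corresponds to Pasima o word-finally.
Applying these to Setun 'lurya':
  lurya → lulya   (r→l after a vowel, before a consonant other than r, m, n, p, b, f, v)
  lulya → lulyo   (a→o word-finally)
So the Pasima cognate is 'lulyo'.

lulyo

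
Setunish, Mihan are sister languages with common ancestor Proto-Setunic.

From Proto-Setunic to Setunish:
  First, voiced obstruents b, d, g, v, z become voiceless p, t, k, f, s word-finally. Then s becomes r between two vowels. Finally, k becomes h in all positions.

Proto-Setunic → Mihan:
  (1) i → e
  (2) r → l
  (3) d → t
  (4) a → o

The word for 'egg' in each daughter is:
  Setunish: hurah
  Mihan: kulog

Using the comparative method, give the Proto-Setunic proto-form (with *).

*kurag

Position 4: Setunish has a, Mihan has o. Setunish preserves a here (none of its changes turn any other segment into a), so the proto-segment is *a.
Position 3: Setunish has r, Mihan has l. Taking the neighbouring segments as reconstructed: Setunish r could go back to *s or *r; Mihan l could go back to *l or *r — the one source consistent with every daughter is *r.
This points to *kurag. Verify forward in each daughter:
Setunish: *kurag
  kurag → kurak   [final devoicing]
  kurak (rule 2 does not apply)
  kurak → hurah   [unconditioned shift]
  giving Setunish hurah.
Mihan: *kurag > kulag > kulog  (by unconditioned shift, vowel merger)
No other proto-form is consistent with every reflex, so the reconstruction is *kurag.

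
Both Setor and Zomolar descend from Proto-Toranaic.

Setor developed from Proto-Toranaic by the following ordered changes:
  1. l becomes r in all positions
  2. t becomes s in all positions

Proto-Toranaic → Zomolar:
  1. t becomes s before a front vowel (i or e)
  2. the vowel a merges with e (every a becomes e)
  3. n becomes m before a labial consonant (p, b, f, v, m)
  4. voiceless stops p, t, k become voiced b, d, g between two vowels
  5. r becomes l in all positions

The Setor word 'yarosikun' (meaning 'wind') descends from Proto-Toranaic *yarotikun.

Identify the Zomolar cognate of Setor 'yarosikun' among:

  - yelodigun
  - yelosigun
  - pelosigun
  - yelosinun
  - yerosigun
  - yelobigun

Zomolar: *yarotikun
  yarotikun → yarosikun   [palatalisation]
  yarosikun → yerosikun   [vowel merger]
  yerosikun (rule 3 does not apply)
  yerosikun → yerosigun   [intervocalic voicing]
  yerosigun → yelosigun   [unconditioned shift]
  giving Zomolar yelosigun.
Only 'yelosigun' matches the regular Zomolar development of *yarotikun.

yelosigun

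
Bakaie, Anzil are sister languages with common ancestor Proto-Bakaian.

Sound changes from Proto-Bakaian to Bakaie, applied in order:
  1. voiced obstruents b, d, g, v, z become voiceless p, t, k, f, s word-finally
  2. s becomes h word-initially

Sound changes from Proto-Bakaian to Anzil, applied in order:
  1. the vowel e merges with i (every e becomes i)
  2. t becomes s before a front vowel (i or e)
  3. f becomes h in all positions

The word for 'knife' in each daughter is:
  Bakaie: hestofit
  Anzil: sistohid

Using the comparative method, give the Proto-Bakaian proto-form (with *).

Position 8: Bakaie has t, Anzil has d. Anzil preserves d here (none of its changes turn any other segment into d), so the proto-segment is *d.
Position 6: Bakaie has f, Anzil has h. Taking the neighbouring segments as reconstructed: Bakaie f can only go back to *f; Anzil h could go back to *f or *h — the one source consistent with every daughter is *f.
Position 1: Bakaie has h, Anzil has s. Taking the neighbouring segments as reconstructed: Bakaie h could go back to *s or *h; Anzil s could go back to *t or *s — the one source consistent with every daughter is *s.
Continuing position by position gives *sestofid; check it forward:
Bakaie: *sestofid > sestofit > hestofit  (by final devoicing, debuccalisation)
Anzil: *sestofid
  sestofid → sistofid   [vowel merger]
  sistofid (rule 2 does not apply)
  sistofid → sistohid   [unconditioned shift]
  giving Anzil sistohid.
*sestofid is the unique common source.

*sestofid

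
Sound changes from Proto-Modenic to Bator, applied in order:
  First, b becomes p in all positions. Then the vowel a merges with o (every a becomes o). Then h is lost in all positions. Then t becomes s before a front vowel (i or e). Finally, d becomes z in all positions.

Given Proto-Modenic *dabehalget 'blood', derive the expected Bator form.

Bator: *dabehalget > dapehalget > dopeholget > dopeolget > zopeolget  (by unconditioned shift, vowel merger, h-loss, unconditioned shift)

zopeolget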